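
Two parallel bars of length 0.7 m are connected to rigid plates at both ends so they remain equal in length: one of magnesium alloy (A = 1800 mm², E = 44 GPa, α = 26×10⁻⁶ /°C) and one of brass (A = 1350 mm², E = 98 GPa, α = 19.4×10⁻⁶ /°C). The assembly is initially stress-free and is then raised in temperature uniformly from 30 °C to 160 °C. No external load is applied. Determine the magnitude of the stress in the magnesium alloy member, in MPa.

Equilibrium of a rigid end plate with no external load gives equal and opposite internal forces ±P in the two members. Since α_{magnesium alloy} > α_{brass}, heating drives the magnesium alloy into compression and the brass into tension.
Compatibility of the two members (thermal + elastic change equal): (α₁ − α₂)ΔT = P·[1/(A₁E₁) + 1/(A₂E₂)].
|α₁ − α₂|·ΔT = 6.6×10⁻⁶ × 130 = 0.000858.
1/(A₁E₁) + 1/(A₂E₂) = 1/(1800×44×10³) + 1/(1350×98×10³) = 2.018×10⁻⁸ N⁻¹.
So P = 0.000858 / 2.018×10⁻⁸ = 42.51 kN.
σ_{magnesium alloy} = P/A₁ = 42510/1800 = 23.62 MPa, compressive.

σ ≈ 23.6 MPa (compressive)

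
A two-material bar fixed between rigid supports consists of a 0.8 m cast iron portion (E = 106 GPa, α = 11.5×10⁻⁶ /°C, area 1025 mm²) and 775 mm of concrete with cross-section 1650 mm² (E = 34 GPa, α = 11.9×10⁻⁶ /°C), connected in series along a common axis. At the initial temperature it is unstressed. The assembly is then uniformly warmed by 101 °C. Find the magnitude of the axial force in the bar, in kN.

With the walls removed the bar would change length by δ_free = Σ αᵢΔT Lᵢ = 11.5×10⁻⁶×101×800 + 11.9×10⁻⁶×101×775 = 1.861 mm.
The rigid supports impose zero overall length change; the single axial force P common to all segments must satisfy P Σ Lᵢ/(AᵢEᵢ) = δ_free.
Σ Lᵢ/(AᵢEᵢ) = 800/(1025×106×10³) + 775/(1650×34×10³) = 2.118×10⁻⁵ mm/N.
So P = 1.861 / 2.118×10⁻⁵ = 87.86 kN, compressive.

P ≈ 87.9 kN (compressive)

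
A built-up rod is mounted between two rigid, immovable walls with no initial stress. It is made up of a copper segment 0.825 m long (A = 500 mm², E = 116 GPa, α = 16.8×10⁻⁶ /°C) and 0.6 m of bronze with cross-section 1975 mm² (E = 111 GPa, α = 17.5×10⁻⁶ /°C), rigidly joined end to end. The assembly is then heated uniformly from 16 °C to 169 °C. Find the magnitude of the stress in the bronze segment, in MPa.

σ ≈ 111 MPa (compressive)

If the supports were absent, the total length change would be Σ αᵢΔT Lᵢ = 16.8×10⁻⁶×153×825 + 17.5×10⁻⁶×153×600 = 3.727 mm.
Since the ends are fixed, an axial force P builds up, equal in every segment, with P · Σ Lᵢ/(AᵢEᵢ) = δ_free.
The series flexibility is Σ Lᵢ/(AᵢEᵢ) = 825/(500×116×10³) + 600/(1975×111×10³) = 1.696×10⁻⁵ mm/N.
Hence P = δ_free / Σ(L/AE) = 3.727/1.696×10⁻⁵ = 219.7 kN (compressive).
σ_{bronze} = P / A = 219700 / 1975 = 111.3 MPa.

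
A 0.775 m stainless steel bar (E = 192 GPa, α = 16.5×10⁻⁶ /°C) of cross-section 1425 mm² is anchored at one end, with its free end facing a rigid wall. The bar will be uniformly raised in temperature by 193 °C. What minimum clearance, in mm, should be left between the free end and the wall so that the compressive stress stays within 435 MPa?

g ≈ 0.712 mm

Free expansion if unrestrained: δ_free = αΔT L = 16.5×10⁻⁶ × 193 × 775 = 2.468 mm.
At the allowable stress the elastic shortening the wall may impose is σL/E = 435 × 775 / (192×10³) = 1.756 mm.
The gap must absorb the remainder: g_min = 2.468 − 1.756 = 0.7121 mm.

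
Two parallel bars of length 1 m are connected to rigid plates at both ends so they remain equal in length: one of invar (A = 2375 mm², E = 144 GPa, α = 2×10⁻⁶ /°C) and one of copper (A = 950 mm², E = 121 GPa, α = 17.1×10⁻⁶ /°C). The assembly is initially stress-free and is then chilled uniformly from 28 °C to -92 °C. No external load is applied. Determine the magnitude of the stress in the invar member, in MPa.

The copper has the larger α, so on cooling it would change length more than the invar if both were free. The rigid plates force a common final length, so the copper is put into tension and the invar into compression, with equal and opposite forces P (no external load).
Equating the net (thermal + elastic) strains gives |α₁ − α₂|·ΔT = P·[1/(A₁E₁) + 1/(A₂E₂)].
|α₁ − α₂|·ΔT = 15.1×10⁻⁶ × 120 = 0.001812.
1/(A₁E₁) + 1/(A₂E₂) = 1/(2375×144×10³) + 1/(950×121×10³) = 1.162×10⁻⁸ N⁻¹.
P = 0.001812 / 1.162×10⁻⁸ = 155900 N = 155.9 kN.
σ_{invar} = P/A₁ = 155900/2375 = 65.64 MPa, compressive.

σ ≈ 65.6 MPa (compressive)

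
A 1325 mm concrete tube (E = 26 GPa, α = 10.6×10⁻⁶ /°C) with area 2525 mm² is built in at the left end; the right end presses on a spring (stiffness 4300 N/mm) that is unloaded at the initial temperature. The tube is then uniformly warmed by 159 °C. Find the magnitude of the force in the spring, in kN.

The unrestrained thermal change is αΔT L = 10.6×10⁻⁶ × 159 × 1325 = 2.233 mm.
Let P be the compressive force at the spring. The tube shortens elastically by PL/(AE) and the spring compresses by P/k; together these equal δ_free.
P [ L/(AE) + 1/k ] = δ_free → P [ 1325/(2525×26×10³) + 1/(4300) ] = 2.233.
P = 2.233 / 0.0002527 = 8836 N.

P ≈ 8.84 kN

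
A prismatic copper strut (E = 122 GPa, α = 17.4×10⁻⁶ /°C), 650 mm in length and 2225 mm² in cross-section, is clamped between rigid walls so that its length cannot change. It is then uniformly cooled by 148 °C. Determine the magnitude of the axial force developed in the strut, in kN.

P ≈ 699 kN (tensile)

The ends cannot move, so σ = EαΔT = 122×10³ × 17.4×10⁻⁶ × 148 = 314.2 MPa.
Then P = σA = 314.2 × 2225 mm² = 699 kN, tensile.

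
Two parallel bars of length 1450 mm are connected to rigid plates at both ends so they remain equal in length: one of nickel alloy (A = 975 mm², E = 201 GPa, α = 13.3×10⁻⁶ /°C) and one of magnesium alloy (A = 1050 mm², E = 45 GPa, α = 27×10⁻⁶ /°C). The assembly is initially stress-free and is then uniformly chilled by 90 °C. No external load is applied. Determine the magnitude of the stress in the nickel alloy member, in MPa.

σ ≈ 48.1 MPa (compressive)

Equilibrium of a rigid end plate with no external load gives equal and opposite internal forces ±P in the two members. Since α_{magnesium alloy} > α_{nickel alloy}, cooling drives the magnesium alloy into tension and the nickel alloy into compression.
Compatibility of the two members (thermal + elastic change equal): (α₁ − α₂)ΔT = P·[1/(A₁E₁) + 1/(A₂E₂)].
|α₁ − α₂|·ΔT = 13.7×10⁻⁶ × 90 = 0.001233.
1/(A₁E₁) + 1/(A₂E₂) = 1/(975×201×10³) + 1/(1050×45×10³) = 2.627×10⁻⁸ N⁻¹.
So P = 0.001233 / 2.627×10⁻⁸ = 46.94 kN.
σ_{nickel alloy} = P/A₁ = 46940/975 = 48.15 MPa, compressive.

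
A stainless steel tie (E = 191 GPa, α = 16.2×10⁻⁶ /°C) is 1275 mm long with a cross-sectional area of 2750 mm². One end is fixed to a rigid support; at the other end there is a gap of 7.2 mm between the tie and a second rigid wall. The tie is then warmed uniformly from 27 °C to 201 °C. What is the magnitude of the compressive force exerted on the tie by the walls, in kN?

If the wall were absent the tie would grow by αΔT L = 16.2×10⁻⁶ × 174 × 1275 = 3.594 mm.
Since δ_free = 3.59 mm is less than the 7.2 mm gap, the tie never touches the wall. No axial force develops.

P ≈ 0 kN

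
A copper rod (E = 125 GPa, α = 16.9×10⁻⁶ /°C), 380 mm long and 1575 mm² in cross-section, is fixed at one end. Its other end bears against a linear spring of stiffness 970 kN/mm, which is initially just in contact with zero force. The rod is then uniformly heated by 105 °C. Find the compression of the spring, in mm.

The unrestrained thermal change is αΔT L = 16.9×10⁻⁶ × 105 × 380 = 0.6743 mm.
With a force P in the spring, the elastic change of the rod is PL/(AE) and that of the spring is P/k; compatibility requires their sum to equal δ_free.
P [ L/(AE) + 1/k ] = δ_free → P [ 380/(1575×125×10³) + 1/(970×10³) ] = 0.6743.
P = 0.6743 / 2.961×10⁻⁶ = 227700 N.
Spring compression = P/k = 227700/(970×10³) = 0.2348 mm.

δ ≈ 0.235 mm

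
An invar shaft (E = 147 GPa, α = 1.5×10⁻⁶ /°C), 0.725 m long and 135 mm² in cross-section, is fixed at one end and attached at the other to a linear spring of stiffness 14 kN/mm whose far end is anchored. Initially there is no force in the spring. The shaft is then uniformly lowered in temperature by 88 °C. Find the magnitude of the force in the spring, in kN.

The unrestrained thermal change is αΔT L = 1.5×10⁻⁶ × 88 × 725 = 0.0957 mm.
Let P be the tensile force in the spring. The shaft extends elastically by PL/(AE) and the spring stretches by P/k; together these equal δ_free.
P [ L/(AE) + 1/k ] = δ_free → P [ 725/(135×147×10³) + 1/(14×10³) ] = 0.0957.
P = 0.0957 / 0.000108 = 886.4 N.

P ≈ 0.886 kN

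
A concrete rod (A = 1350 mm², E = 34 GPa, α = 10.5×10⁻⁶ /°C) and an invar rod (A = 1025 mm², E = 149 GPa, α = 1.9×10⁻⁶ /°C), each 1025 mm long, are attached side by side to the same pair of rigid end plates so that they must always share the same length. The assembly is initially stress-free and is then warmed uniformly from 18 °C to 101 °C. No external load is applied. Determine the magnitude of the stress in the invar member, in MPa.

σ ≈ 24.6 MPa (tensile)

Equilibrium of a rigid end plate with no external load gives equal and opposite internal forces ±P in the two members. Since α_{concrete} > α_{invar}, heating drives the concrete into compression and the invar into tension.
Setting the final lengths equal and cancelling L: (α₁ − α₂)ΔT = P/(A₁E₁) + P/(A₂E₂).
|α₁ − α₂|·ΔT = 8.6×10⁻⁶ × 83 = 0.0007138.
1/(A₁E₁) + 1/(A₂E₂) = 1/(1350×34×10³) + 1/(1025×149×10³) = 2.833×10⁻⁸ N⁻¹.
P = 0.0007138 / 2.833×10⁻⁸ = 25190 N = 25.19 kN.
σ_{invar} = P/A₂ = 25190/1025 = 24.58 MPa, tensile.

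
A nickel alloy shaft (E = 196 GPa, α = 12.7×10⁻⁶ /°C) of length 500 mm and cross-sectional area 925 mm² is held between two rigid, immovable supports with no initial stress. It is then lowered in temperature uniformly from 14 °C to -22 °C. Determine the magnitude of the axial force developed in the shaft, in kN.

P ≈ 82.9 kN (tensile)

With zero net strain, σ = E·αΔT = 196 GPa × 12.7×10⁻⁶ × 36 = 89.61 MPa.
Then P = σA = 89.61 × 925 mm² = 82.89 kN, tensile.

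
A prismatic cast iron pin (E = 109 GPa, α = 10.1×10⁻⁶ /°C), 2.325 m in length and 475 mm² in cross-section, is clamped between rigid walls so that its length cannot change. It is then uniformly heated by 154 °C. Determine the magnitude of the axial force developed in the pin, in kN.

P ≈ 80.5 kN (compressive)

With zero net strain, σ = E·αΔT = 109 GPa × 10.1×10⁻⁶ × 154 = 169.5 MPa.
P = AEαΔT = 475 × 109×10³ × 10.1×10⁻⁶ × 154 = 80.53 kN (compressive).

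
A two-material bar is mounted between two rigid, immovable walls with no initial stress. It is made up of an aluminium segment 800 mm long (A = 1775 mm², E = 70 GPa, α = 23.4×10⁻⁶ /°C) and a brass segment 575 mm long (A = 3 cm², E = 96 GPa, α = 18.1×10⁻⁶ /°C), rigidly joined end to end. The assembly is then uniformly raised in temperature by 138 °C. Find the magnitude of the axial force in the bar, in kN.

With the walls removed the bar would change length by δ_free = Σ αᵢΔT Lᵢ = 23.4×10⁻⁶×138×800 + 18.1×10⁻⁶×138×575 = 4.02 mm.
The rigid supports impose zero overall length change; the single axial force P common to all segments must satisfy P Σ Lᵢ/(AᵢEᵢ) = δ_free.
Σ Lᵢ/(AᵢEᵢ) = 800/(1775×70×10³) + 575/(300×96×10³) = 2.64×10⁻⁵ mm/N.
So P = 4.02 / 2.64×10⁻⁵ = 152.2 kN, compressive.

P ≈ 152 kN (compressive)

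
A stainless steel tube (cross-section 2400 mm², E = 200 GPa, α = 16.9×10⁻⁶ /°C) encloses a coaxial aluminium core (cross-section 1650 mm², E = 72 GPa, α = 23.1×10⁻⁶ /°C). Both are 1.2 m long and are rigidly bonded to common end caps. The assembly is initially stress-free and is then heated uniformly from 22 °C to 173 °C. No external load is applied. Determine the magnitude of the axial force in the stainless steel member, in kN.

The aluminium has the larger α, so on heating it would change length more than the stainless steel if both were free. The rigid plates force a common final length, so the aluminium is put into compression and the stainless steel into tension, with equal and opposite forces P (no external load).
Setting the final lengths equal and cancelling L: (α₁ − α₂)ΔT = P/(A₁E₁) + P/(A₂E₂).
|α₁ − α₂|·ΔT = 6.2×10⁻⁶ × 151 = 0.0009362.
1/(A₁E₁) + 1/(A₂E₂) = 1/(2400×200×10³) + 1/(1650×72×10³) = 1.05×10⁻⁸ N⁻¹.
So P = 0.0009362 / 1.05×10⁻⁸ = 89.15 kN.

P ≈ 89.2 kN (tensile in the stainless steel)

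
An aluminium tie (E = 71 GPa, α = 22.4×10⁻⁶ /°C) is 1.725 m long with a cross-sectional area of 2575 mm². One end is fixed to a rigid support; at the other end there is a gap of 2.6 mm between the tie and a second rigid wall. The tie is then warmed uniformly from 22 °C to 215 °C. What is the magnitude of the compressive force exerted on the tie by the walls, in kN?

Unrestrained expansion: δ_free = αΔT L = 22.4×10⁻⁶ × 193 × 1725 = 7.458 mm.
After closing the 2.6 mm clearance, 7.458 − 2.6 = 4.858 mm of expansion remains to be suppressed by the wall.
Compatibility: PL/(AE) = 4.858 mm, so σ = P/A = E × (4.858/1725) = 199.9 MPa.
Force on the wall = σA = 199.9 × 2575 mm² = 514.8 kN.

P ≈ 515 kN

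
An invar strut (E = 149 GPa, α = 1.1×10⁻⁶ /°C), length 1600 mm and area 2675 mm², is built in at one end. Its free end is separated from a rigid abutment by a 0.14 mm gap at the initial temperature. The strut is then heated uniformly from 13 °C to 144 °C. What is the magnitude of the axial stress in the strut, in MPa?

Free thermal elongation = αΔT L = 1.1×10⁻⁶ × 131 × 1600 = 0.2306 mm.
After closing the 0.14 mm clearance, 0.2306 − 0.14 = 0.09056 mm of expansion remains to be suppressed by the wall.
So σ = E(δ_free − g)/L = 149×10³ × 0.09056/1600 = 8.433 MPa.

σ ≈ 8.43 MPa (compressive)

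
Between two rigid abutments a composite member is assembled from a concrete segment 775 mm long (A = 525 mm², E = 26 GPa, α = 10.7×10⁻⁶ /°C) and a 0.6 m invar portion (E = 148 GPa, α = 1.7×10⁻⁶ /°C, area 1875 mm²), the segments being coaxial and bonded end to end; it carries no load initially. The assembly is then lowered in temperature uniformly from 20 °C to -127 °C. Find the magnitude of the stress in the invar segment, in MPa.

If the supports were absent, the total length change would be Σ αᵢΔT Lᵢ = 10.7×10⁻⁶×147×775 + 1.7×10⁻⁶×147×600 = 1.369 mm.
Since the ends are fixed, an axial force P builds up, equal in every segment, with P · Σ Lᵢ/(AᵢEᵢ) = δ_free.
Σ Lᵢ/(AᵢEᵢ) = 775/(525×26×10³) + 600/(1875×148×10³) = 5.894×10⁻⁵ mm/N.
P = 1.369 / 5.894×10⁻⁵ = 23230 N = 23.23 kN, tensile.
σ_{invar} = P / A = 23230 / 1875 = 12.39 MPa.

σ ≈ 12.4 MPa (tensile)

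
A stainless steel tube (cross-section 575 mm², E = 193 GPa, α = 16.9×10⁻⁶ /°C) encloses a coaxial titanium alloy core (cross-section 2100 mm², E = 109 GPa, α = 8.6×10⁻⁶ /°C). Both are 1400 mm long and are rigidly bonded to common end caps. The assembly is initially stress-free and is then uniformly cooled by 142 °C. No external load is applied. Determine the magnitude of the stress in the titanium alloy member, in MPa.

The stainless steel has the larger α, so on cooling it would change length more than the titanium alloy if both were free. The rigid plates force a common final length, so the stainless steel is put into tension and the titanium alloy into compression, with equal and opposite forces P (no external load).
Compatibility of the two members (thermal + elastic change equal): (α₁ − α₂)ΔT = P·[1/(A₁E₁) + 1/(A₂E₂)].
|α₁ − α₂|·ΔT = 8.3×10⁻⁶ × 142 = 0.001179.
1/(A₁E₁) + 1/(A₂E₂) = 1/(575×193×10³) + 1/(2100×109×10³) = 1.338×10⁻⁸ N⁻¹.
P = 0.001179 / 1.338×10⁻⁸ = 88090 N = 88.09 kN.
σ_{titanium alloy} = P/A₂ = 88090/2100 = 41.95 MPa, compressive.

σ ≈ 41.9 MPa (compressive)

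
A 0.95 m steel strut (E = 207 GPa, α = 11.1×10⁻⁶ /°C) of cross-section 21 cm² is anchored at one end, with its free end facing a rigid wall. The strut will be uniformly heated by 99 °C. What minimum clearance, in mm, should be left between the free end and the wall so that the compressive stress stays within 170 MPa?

g ≈ 0.264 mm

Free expansion if unrestrained: δ_free = αΔT L = 11.1×10⁻⁶ × 99 × 950 = 1.044 mm.
At the allowable stress the elastic shortening the wall may impose is σL/E = 170 × 950 / (207×10³) = 0.7802 mm.
So the gap has to take up the difference, g_min = δ_free − σL/E = 1.044 − 0.7802 = 0.2638 mm.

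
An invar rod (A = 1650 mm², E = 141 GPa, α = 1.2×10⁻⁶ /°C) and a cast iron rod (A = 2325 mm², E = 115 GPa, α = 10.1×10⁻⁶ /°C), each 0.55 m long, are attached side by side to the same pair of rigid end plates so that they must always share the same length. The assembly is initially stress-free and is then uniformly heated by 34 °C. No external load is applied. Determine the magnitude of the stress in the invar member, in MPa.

σ ≈ 22.8 MPa (tensile)

The cast iron has the larger α, so on heating it would change length more than the invar if both were free. The rigid plates force a common final length, so the cast iron is put into compression and the invar into tension, with equal and opposite forces P (no external load).
Compatibility of the two members (thermal + elastic change equal): (α₁ − α₂)ΔT = P·[1/(A₁E₁) + 1/(A₂E₂)].
|α₁ − α₂|·ΔT = 8.9×10⁻⁶ × 34 = 0.0003026.
1/(A₁E₁) + 1/(A₂E₂) = 1/(1650×141×10³) + 1/(2325×115×10³) = 8.038×10⁻⁹ N⁻¹.
So P = 0.0003026 / 8.038×10⁻⁹ = 37.64 kN.
σ_{invar} = P/A₁ = 37640/1650 = 22.81 MPa, tensile.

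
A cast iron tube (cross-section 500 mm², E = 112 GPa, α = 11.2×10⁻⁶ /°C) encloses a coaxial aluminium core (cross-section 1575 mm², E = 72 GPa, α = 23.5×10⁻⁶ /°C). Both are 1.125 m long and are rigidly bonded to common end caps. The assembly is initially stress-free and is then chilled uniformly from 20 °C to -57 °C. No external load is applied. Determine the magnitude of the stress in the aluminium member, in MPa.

σ ≈ 22.5 MPa (tensile)

Both members must finish at the same length. With the larger α, the aluminium tends to over-contract; the plates restrain it, putting the aluminium in tension and the cast iron in compression. With no external load the two internal forces are equal and opposite, magnitude P.
Equating the net (thermal + elastic) strains gives |α₁ − α₂|·ΔT = P·[1/(A₁E₁) + 1/(A₂E₂)].
|α₁ − α₂|·ΔT = 12.3×10⁻⁶ × 77 = 0.0009471.
1/(A₁E₁) + 1/(A₂E₂) = 1/(500×112×10³) + 1/(1575×72×10³) = 2.668×10⁻⁸ N⁻¹.
So P = 0.0009471 / 2.668×10⁻⁸ = 35.5 kN.
σ_{aluminium} = P/A₂ = 35500/1575 = 22.54 MPa, tensile.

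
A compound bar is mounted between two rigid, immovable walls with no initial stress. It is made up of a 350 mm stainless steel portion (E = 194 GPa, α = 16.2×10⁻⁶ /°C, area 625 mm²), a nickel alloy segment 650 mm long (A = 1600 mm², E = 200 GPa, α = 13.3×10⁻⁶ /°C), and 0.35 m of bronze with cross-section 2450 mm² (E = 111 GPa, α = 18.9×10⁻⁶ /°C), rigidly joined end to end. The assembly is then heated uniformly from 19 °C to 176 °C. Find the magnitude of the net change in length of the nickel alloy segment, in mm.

Free thermal expansion of the whole bar: Σ αᵢΔT Lᵢ = 16.2×10⁻⁶×157×350 + 13.3×10⁻⁶×157×650 + 18.9×10⁻⁶×157×350 = 3.286 mm.
Since the ends are fixed, an axial force P builds up, equal in every segment, with P · Σ Lᵢ/(AᵢEᵢ) = δ_free.
The series flexibility is Σ Lᵢ/(AᵢEᵢ) = 350/(625×194×10³) + 650/(1600×200×10³) + 350/(2450×111×10³) = 6.205×10⁻⁶ mm/N.
So P = 3.286 / 6.205×10⁻⁶ = 529.6 kN, compressive.
For the nickel alloy segment, free thermal change = 13.3×10⁻⁶×157×650 = 1.357 mm and elastic change from P = 529600×650/(1600×200×10³) = 1.076 mm; these oppose, so the net change is 0.282 mm (segment lengthens).

|ΔL| ≈ 0.282 mm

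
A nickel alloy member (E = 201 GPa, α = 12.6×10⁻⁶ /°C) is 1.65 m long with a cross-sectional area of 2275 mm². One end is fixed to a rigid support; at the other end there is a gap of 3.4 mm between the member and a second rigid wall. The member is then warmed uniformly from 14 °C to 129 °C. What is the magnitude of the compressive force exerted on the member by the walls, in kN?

Unrestrained expansion: δ_free = αΔT L = 12.6×10⁻⁶ × 115 × 1650 = 2.391 mm.
Since δ_free = 2.39 mm is less than the 3.4 mm gap, the member never touches the wall. No axial force develops.

P ≈ 0 kN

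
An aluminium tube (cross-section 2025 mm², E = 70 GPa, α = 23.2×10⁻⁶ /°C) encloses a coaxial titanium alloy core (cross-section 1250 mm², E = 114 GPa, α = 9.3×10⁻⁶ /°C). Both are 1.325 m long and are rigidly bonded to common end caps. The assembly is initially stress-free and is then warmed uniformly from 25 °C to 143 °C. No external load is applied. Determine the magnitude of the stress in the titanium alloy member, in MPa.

σ ≈ 93.2 MPa (tensile)

Both members must finish at the same length. With the larger α, the aluminium tends to over-expand; the plates restrain it, putting the aluminium in compression and the titanium alloy in tension. With no external load the two internal forces are equal and opposite, magnitude P.
Equating the net (thermal + elastic) strains gives |α₁ − α₂|·ΔT = P·[1/(A₁E₁) + 1/(A₂E₂)].
|α₁ − α₂|·ΔT = 13.9×10⁻⁶ × 118 = 0.00164.
1/(A₁E₁) + 1/(A₂E₂) = 1/(2025×70×10³) + 1/(1250×114×10³) = 1.407×10⁻⁸ N⁻¹.
P = 0.00164 / 1.407×10⁻⁸ = 116600 N = 116.6 kN.
σ_{titanium alloy} = P/A₂ = 116600/1250 = 93.24 MPa, tensile.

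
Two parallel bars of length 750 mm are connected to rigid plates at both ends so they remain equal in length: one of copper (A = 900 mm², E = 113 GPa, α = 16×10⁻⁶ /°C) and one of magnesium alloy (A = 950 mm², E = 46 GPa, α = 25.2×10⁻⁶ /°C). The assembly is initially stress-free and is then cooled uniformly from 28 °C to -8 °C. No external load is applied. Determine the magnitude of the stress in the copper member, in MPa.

The magnesium alloy has the larger α, so on cooling it would change length more than the copper if both were free. The rigid plates force a common final length, so the magnesium alloy is put into tension and the copper into compression, with equal and opposite forces P (no external load).
Setting the final lengths equal and cancelling L: (α₁ − α₂)ΔT = P/(A₁E₁) + P/(A₂E₂).
|α₁ − α₂|·ΔT = 9.2×10⁻⁶ × 36 = 0.0003312.
1/(A₁E₁) + 1/(A₂E₂) = 1/(900×113×10³) + 1/(950×46×10³) = 3.272×10⁻⁸ N⁻¹.
So P = 0.0003312 / 3.272×10⁻⁸ = 10.12 kN.
σ_{copper} = P/A₁ = 10120/900 = 11.25 MPa, compressive.

σ ≈ 11.2 MPa (compressive)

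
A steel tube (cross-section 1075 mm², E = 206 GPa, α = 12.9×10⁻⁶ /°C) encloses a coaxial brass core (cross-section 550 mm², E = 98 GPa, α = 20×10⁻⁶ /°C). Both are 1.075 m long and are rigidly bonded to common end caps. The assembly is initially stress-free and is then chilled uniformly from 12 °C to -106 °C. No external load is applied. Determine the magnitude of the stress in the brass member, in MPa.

σ ≈ 66 MPa (tensile)

The brass has the larger α, so on cooling it would change length more than the steel if both were free. The rigid plates force a common final length, so the brass is put into tension and the steel into compression, with equal and opposite forces P (no external load).
Equating the net (thermal + elastic) strains gives |α₁ − α₂|·ΔT = P·[1/(A₁E₁) + 1/(A₂E₂)].
|α₁ − α₂|·ΔT = 7.1×10⁻⁶ × 118 = 0.0008378.
1/(A₁E₁) + 1/(A₂E₂) = 1/(1075×206×10³) + 1/(550×98×10³) = 2.307×10⁻⁸ N⁻¹.
P = 0.0008378 / 2.307×10⁻⁸ = 36320 N = 36.32 kN.
σ_{brass} = P/A₂ = 36320/550 = 66.03 MPa, tensile.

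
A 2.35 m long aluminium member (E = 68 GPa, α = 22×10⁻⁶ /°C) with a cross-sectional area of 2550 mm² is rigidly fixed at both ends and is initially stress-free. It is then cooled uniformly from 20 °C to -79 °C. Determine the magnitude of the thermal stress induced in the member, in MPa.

The supports are rigid, so the total axial strain is zero. The restrained thermal strain is ε = αΔT = 22×10⁻⁶ × 99 = 2178×10⁻⁶.
The stress required to suppress this strain is σ = Eε = 68×10³ × 2178×10⁻⁶ = 148.1 MPa, tensile since the member is trying to contract.

σ ≈ 148 MPa (tensile)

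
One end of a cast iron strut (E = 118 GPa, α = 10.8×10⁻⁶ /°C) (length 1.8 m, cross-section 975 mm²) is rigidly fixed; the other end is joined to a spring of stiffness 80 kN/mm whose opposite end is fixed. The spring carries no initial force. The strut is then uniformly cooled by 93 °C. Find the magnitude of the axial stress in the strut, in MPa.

σ ≈ 65.9 MPa (tensile)

The unrestrained thermal change is αΔT L = 10.8×10⁻⁶ × 93 × 1800 = 1.808 mm.
Let P be the tensile force in the spring. The strut extends elastically by PL/(AE) and the spring stretches by P/k; together these equal δ_free.
P [ L/(AE) + 1/k ] = δ_free → P [ 1800/(975×118×10³) + 1/(80×10³) ] = 1.808.
P = 1.808 / 2.815×10⁻⁵ = 64240 N.
σ = P/A = 64240/975 = 65.88 MPa.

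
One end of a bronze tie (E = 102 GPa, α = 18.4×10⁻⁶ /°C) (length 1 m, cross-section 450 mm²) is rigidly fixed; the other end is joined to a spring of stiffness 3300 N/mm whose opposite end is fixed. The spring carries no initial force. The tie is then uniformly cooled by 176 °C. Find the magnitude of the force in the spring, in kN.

Free thermal contraction: δ_free = αΔT L = 18.4×10⁻⁶ × 176 × 1000 = 3.238 mm.
With a force P in the spring, the elastic change of the tie is PL/(AE) and that of the spring is P/k; compatibility requires their sum to equal δ_free.
P [ L/(AE) + 1/k ] = δ_free → P [ 1000/(450×102×10³) + 1/(3300) ] = 3.238.
P = 3.238 / 0.0003248 = 9970 N.

P ≈ 9.97 kN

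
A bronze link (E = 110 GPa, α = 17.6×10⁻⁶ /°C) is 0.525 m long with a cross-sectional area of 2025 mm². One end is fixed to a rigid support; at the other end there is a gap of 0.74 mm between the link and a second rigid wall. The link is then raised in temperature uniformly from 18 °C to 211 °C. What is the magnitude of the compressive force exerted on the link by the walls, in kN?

If the wall were absent the link would grow by αΔT L = 17.6×10⁻⁶ × 193 × 525 = 1.783 mm.
The gap closes (δ_free > 0.74 mm) and the wall then resists a further 1.783 − 0.74 = 1.043 mm of expansion.
That suppressed elongation corresponds to σ = E·Δ/L = 110×10³ × 1.043/525 = 218.6 MPa.
Force on the wall = σA = 218.6 × 2025 mm² = 442.7 kN.

P ≈ 443 kN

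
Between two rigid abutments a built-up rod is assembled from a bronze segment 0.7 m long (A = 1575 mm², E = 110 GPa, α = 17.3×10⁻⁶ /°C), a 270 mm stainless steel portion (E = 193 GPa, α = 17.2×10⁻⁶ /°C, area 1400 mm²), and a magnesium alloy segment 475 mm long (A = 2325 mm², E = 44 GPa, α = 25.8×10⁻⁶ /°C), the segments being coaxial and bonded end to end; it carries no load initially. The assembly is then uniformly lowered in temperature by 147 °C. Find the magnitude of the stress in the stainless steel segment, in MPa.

With the walls removed the bar would change length by δ_free = Σ αᵢΔT Lᵢ = 17.3×10⁻⁶×147×700 + 17.2×10⁻⁶×147×270 + 25.8×10⁻⁶×147×475 = 4.264 mm.
Since the ends are fixed, an axial force P builds up, equal in every segment, with P · Σ Lᵢ/(AᵢEᵢ) = δ_free.
Σ Lᵢ/(AᵢEᵢ) = 700/(1575×110×10³) + 270/(1400×193×10³) + 475/(2325×44×10³) = 9.683×10⁻⁶ mm/N.
Hence P = δ_free / Σ(L/AE) = 4.264/9.683×10⁻⁶ = 440.4 kN (tensile).
σ_{stainless steel} = P / A = 440400 / 1400 = 314.6 MPa.

σ ≈ 315 MPa (tensile)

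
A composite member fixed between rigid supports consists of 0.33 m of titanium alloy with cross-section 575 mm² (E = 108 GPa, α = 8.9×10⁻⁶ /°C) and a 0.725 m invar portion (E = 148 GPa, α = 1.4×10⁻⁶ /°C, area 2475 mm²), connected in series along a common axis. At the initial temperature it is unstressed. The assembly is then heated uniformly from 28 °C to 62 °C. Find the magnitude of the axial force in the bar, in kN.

P ≈ 18.4 kN (compressive)

With the walls removed the bar would change length by δ_free = Σ αᵢΔT Lᵢ = 8.9×10⁻⁶×34×330 + 1.4×10⁻⁶×34×725 = 0.1344 mm.
Since the ends are fixed, an axial force P builds up, equal in every segment, with P · Σ Lᵢ/(AᵢEᵢ) = δ_free.
The series flexibility is Σ Lᵢ/(AᵢEᵢ) = 330/(575×108×10³) + 725/(2475×148×10³) = 7.293×10⁻⁶ mm/N.
So P = 0.1344 / 7.293×10⁻⁶ = 18.42 kN, compressive.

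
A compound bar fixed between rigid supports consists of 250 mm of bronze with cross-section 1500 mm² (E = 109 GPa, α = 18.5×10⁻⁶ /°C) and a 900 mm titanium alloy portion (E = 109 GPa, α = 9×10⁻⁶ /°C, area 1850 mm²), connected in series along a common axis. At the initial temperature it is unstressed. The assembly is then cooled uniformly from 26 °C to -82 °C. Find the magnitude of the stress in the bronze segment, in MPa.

With the walls removed the bar would change length by δ_free = Σ αᵢΔT Lᵢ = 18.5×10⁻⁶×108×250 + 9×10⁻⁶×108×900 = 1.374 mm.
The rigid supports impose zero overall length change; the single axial force P common to all segments must satisfy P Σ Lᵢ/(AᵢEᵢ) = δ_free.
The series flexibility is Σ Lᵢ/(AᵢEᵢ) = 250/(1500×109×10³) + 900/(1850×109×10³) = 5.992×10⁻⁶ mm/N.
So P = 1.374 / 5.992×10⁻⁶ = 229.3 kN, tensile.
σ_{bronze} = P / A = 229300 / 1500 = 152.9 MPa.

σ ≈ 153 MPa (tensile)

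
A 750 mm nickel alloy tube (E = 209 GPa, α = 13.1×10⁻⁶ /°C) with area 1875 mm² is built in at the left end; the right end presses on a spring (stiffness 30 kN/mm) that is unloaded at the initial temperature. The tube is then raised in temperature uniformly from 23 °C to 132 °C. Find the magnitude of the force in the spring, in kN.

P ≈ 30.4 kN

The unrestrained thermal change is αΔT L = 13.1×10⁻⁶ × 109 × 750 = 1.071 mm.
With a force P in the spring, the elastic change of the tube is PL/(AE) and that of the spring is P/k; compatibility requires their sum to equal δ_free.
So P = δ_free / [L/(AE) + 1/k] = 1.071 / [ 750/(1875×209×10³) + 1/(30×10³) ].
P = 1.071 / 3.525×10⁻⁵ = 30380 N.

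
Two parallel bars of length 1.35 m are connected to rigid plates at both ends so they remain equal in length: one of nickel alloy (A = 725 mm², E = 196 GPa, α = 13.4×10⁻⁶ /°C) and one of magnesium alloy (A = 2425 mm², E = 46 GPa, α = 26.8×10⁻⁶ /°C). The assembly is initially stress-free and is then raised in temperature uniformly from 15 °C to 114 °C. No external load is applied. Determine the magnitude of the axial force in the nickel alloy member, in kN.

Equilibrium of a rigid end plate with no external load gives equal and opposite internal forces ±P in the two members. Since α_{magnesium alloy} > α_{nickel alloy}, heating drives the magnesium alloy into compression and the nickel alloy into tension.
Equating the net (thermal + elastic) strains gives |α₁ − α₂|·ΔT = P·[1/(A₁E₁) + 1/(A₂E₂)].
|α₁ − α₂|·ΔT = 13.4×10⁻⁶ × 99 = 0.001327.
1/(A₁E₁) + 1/(A₂E₂) = 1/(725×196×10³) + 1/(2425×46×10³) = 1.6×10⁻⁸ N⁻¹.
So P = 0.001327 / 1.6×10⁻⁸ = 82.9 kN.

P ≈ 82.9 kN (tensile in the nickel alloy)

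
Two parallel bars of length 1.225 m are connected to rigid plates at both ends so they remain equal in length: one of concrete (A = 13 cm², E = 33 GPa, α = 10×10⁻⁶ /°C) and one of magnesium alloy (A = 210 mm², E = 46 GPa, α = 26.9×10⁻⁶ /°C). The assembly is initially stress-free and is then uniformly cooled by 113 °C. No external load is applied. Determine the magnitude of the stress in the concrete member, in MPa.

σ ≈ 11.6 MPa (compressive)

Both members must finish at the same length. With the larger α, the magnesium alloy tends to over-contract; the plates restrain it, putting the magnesium alloy in tension and the concrete in compression. With no external load the two internal forces are equal and opposite, magnitude P.
Equating the net (thermal + elastic) strains gives |α₁ − α₂|·ΔT = P·[1/(A₁E₁) + 1/(A₂E₂)].
|α₁ − α₂|·ΔT = 16.9×10⁻⁶ × 113 = 0.00191.
1/(A₁E₁) + 1/(A₂E₂) = 1/(1300×33×10³) + 1/(210×46×10³) = 1.268×10⁻⁷ N⁻¹.
So P = 0.00191 / 1.268×10⁻⁷ = 15.06 kN.
σ_{concrete} = P/A₁ = 15060/1300 = 11.58 MPa, compressive.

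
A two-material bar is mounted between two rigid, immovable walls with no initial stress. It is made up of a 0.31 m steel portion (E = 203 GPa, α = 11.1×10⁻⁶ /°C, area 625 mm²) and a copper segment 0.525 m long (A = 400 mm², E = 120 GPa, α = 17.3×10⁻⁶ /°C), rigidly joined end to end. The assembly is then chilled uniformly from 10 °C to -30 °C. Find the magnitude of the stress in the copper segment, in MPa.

σ ≈ 93.6 MPa (tensile)

Free thermal contraction of the whole bar: Σ αᵢΔT Lᵢ = 11.1×10⁻⁶×40×310 + 17.3×10⁻⁶×40×525 = 0.5009 mm.
The walls prevent any net length change, so an axial force P (same in every segment) develops. Compatibility: P · Σ Lᵢ/(AᵢEᵢ) = δ_free.
Σ Lᵢ/(AᵢEᵢ) = 310/(625×203×10³) + 525/(400×120×10³) = 1.338×10⁻⁵ mm/N.
So P = 0.5009 / 1.338×10⁻⁵ = 37.44 kN, tensile.
σ_{copper} = P / A = 37440 / 400 = 93.59 MPa.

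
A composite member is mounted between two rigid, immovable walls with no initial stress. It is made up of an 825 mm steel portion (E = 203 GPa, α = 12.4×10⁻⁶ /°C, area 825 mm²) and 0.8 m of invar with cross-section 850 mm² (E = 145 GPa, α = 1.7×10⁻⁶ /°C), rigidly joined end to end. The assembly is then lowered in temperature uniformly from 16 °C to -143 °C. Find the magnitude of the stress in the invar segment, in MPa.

With the walls removed the bar would change length by δ_free = Σ αᵢΔT Lᵢ = 12.4×10⁻⁶×159×825 + 1.7×10⁻⁶×159×800 = 1.843 mm.
The walls prevent any net length change, so an axial force P (same in every segment) develops. Compatibility: P · Σ Lᵢ/(AᵢEᵢ) = δ_free.
Σ Lᵢ/(AᵢEᵢ) = 825/(825×203×10³) + 800/(850×145×10³) = 1.142×10⁻⁵ mm/N.
So P = 1.843 / 1.142×10⁻⁵ = 161.4 kN, tensile.
σ_{invar} = P / A = 161400 / 850 = 189.9 MPa.

σ ≈ 190 MPa (tensile)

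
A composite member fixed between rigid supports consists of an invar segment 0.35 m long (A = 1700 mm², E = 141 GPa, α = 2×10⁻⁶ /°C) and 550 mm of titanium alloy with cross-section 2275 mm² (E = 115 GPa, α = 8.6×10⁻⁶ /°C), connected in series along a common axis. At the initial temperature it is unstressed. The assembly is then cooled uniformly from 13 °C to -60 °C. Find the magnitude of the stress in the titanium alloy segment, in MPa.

σ ≈ 48.9 MPa (tensile)

If the supports were absent, the total length change would be Σ αᵢΔT Lᵢ = 2×10⁻⁶×73×350 + 8.6×10⁻⁶×73×550 = 0.3964 mm.
Since the ends are fixed, an axial force P builds up, equal in every segment, with P · Σ Lᵢ/(AᵢEᵢ) = δ_free.
Σ Lᵢ/(AᵢEᵢ) = 350/(1700×141×10³) + 550/(2275×115×10³) = 3.562×10⁻⁶ mm/N.
So P = 0.3964 / 3.562×10⁻⁶ = 111.3 kN, tensile.
σ_{titanium alloy} = P / A = 111300 / 2275 = 48.91 MPa.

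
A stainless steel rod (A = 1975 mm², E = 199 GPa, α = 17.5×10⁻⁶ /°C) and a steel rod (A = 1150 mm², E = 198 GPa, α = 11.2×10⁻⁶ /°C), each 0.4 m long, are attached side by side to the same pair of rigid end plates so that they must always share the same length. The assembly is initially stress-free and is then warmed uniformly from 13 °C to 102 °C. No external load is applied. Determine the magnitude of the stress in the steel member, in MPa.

σ ≈ 70.3 MPa (tensile)

Both members must finish at the same length. With the larger α, the stainless steel tends to over-expand; the plates restrain it, putting the stainless steel in compression and the steel in tension. With no external load the two internal forces are equal and opposite, magnitude P.
Compatibility of the two members (thermal + elastic change equal): (α₁ − α₂)ΔT = P·[1/(A₁E₁) + 1/(A₂E₂)].
|α₁ − α₂|·ΔT = 6.3×10⁻⁶ × 89 = 0.0005607.
1/(A₁E₁) + 1/(A₂E₂) = 1/(1975×199×10³) + 1/(1150×198×10³) = 6.936×10⁻⁹ N⁻¹.
So P = 0.0005607 / 6.936×10⁻⁹ = 80.84 kN.
σ_{steel} = P/A₂ = 80840/1150 = 70.29 MPa, tensile.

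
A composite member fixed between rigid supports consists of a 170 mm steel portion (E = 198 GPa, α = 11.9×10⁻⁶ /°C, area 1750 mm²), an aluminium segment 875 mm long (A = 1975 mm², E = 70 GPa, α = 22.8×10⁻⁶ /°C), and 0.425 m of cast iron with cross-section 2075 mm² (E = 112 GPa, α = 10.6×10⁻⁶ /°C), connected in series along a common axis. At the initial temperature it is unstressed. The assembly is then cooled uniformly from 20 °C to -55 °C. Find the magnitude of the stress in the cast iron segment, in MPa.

σ ≈ 111 MPa (tensile)

Free thermal contraction of the whole bar: Σ αᵢΔT Lᵢ = 11.9×10⁻⁶×75×170 + 22.8×10⁻⁶×75×875 + 10.6×10⁻⁶×75×425 = 1.986 mm.
The rigid supports impose zero overall length change; the single axial force P common to all segments must satisfy P Σ Lᵢ/(AᵢEᵢ) = δ_free.
The series flexibility is Σ Lᵢ/(AᵢEᵢ) = 170/(1750×198×10³) + 875/(1975×70×10³) + 425/(2075×112×10³) = 8.648×10⁻⁶ mm/N.
So P = 1.986 / 8.648×10⁻⁶ = 229.6 kN, tensile.
σ_{cast iron} = P / A = 229600 / 2075 = 110.7 MPa.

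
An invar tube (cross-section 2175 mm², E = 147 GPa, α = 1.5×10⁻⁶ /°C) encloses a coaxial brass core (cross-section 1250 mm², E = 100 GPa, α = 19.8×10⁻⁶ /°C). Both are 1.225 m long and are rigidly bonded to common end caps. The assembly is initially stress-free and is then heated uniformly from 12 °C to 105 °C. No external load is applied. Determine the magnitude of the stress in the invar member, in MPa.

σ ≈ 70.3 MPa (tensile)

The brass has the larger α, so on heating it would change length more than the invar if both were free. The rigid plates force a common final length, so the brass is put into compression and the invar into tension, with equal and opposite forces P (no external load).
Setting the final lengths equal and cancelling L: (α₁ − α₂)ΔT = P/(A₁E₁) + P/(A₂E₂).
|α₁ − α₂|·ΔT = 18.3×10⁻⁶ × 93 = 0.001702.
1/(A₁E₁) + 1/(A₂E₂) = 1/(2175×147×10³) + 1/(1250×100×10³) = 1.113×10⁻⁸ N⁻¹.
So P = 0.001702 / 1.113×10⁻⁸ = 152.9 kN.
σ_{invar} = P/A₁ = 152900/2175 = 70.32 MPa, tensile.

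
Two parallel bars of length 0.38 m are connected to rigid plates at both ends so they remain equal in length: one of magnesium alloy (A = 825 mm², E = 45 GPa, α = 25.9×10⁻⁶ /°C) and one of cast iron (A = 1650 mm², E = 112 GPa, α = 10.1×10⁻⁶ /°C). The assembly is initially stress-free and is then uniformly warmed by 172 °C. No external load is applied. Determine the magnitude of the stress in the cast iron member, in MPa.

The magnesium alloy has the larger α, so on heating it would change length more than the cast iron if both were free. The rigid plates force a common final length, so the magnesium alloy is put into compression and the cast iron into tension, with equal and opposite forces P (no external load).
Equating the net (thermal + elastic) strains gives |α₁ − α₂|·ΔT = P·[1/(A₁E₁) + 1/(A₂E₂)].
|α₁ − α₂|·ΔT = 15.8×10⁻⁶ × 172 = 0.002718.
1/(A₁E₁) + 1/(A₂E₂) = 1/(825×45×10³) + 1/(1650×112×10³) = 3.235×10⁻⁸ N⁻¹.
P = 0.002718 / 3.235×10⁻⁸ = 84010 N = 84.01 kN.
σ_{cast iron} = P/A₂ = 84010/1650 = 50.92 MPa, tensile.

σ ≈ 50.9 MPa (tensile)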